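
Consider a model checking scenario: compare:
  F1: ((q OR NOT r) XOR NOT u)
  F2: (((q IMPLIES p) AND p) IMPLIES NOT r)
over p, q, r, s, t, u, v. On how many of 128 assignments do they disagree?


F1 = ((q OR NOT r) XOR NOT u)
F2 = (((q IMPLIES p) AND p) IMPLIES NOT r)
Evaluate both on each of 128 rows (bits = p,q,r,s,t,u,v):
  row 0 [0000000]: F1=0 F2=1 (differ) -> 1
  row 1 [0000001]: F1=0 F2=1 (differ) -> 1
  row 2 [0000010]: F1=1 F2=1 -> 0
  row 3 [0000011]: F1=1 F2=1 -> 0
  row 4 [0000100]: F1=0 F2=1 (differ) -> 1
  (every remaining row is evaluated the same way; all 128 results are listed next)
Full result column, 8 rows per line (p,q,r,s fixed per line; t,u,v runs 000..111 left to right):
  rows 0-7 [p,q,r,s=0000]: 11001100  (ones: 4)
  rows 8-15 [p,q,r,s=0001]: 11001100  (ones: 4)
  rows 16-23 [p,q,r,s=0010]: 00110011  (ones: 4)
  rows 24-31 [p,q,r,s=0011]: 00110011  (ones: 4)
  rows 32-39 [p,q,r,s=0100]: 11001100  (ones: 4)
  rows 40-47 [p,q,r,s=0101]: 11001100  (ones: 4)
  rows 48-55 [p,q,r,s=0110]: 11001100  (ones: 4)
  rows 56-63 [p,q,r,s=0111]: 11001100  (ones: 4)
  rows 64-71 [p,q,r,s=1000]: 11001100  (ones: 4)
  rows 72-79 [p,q,r,s=1001]: 11001100  (ones: 4)
  rows 80-87 [p,q,r,s=1010]: 11001100  (ones: 4)
  rows 88-95 [p,q,r,s=1011]: 11001100  (ones: 4)
  rows 96-103 [p,q,r,s=1100]: 11001100  (ones: 4)
  rows 104-111 [p,q,r,s=1101]: 11001100  (ones: 4)
  rows 112-119 [p,q,r,s=1110]: 00110011  (ones: 4)
  rows 120-127 [p,q,r,s=1111]: 00110011  (ones: 4)
Disagreements = 4+4+4+4+4+4+4+4+4+4+4+4+4+4+4+4 = 64

64


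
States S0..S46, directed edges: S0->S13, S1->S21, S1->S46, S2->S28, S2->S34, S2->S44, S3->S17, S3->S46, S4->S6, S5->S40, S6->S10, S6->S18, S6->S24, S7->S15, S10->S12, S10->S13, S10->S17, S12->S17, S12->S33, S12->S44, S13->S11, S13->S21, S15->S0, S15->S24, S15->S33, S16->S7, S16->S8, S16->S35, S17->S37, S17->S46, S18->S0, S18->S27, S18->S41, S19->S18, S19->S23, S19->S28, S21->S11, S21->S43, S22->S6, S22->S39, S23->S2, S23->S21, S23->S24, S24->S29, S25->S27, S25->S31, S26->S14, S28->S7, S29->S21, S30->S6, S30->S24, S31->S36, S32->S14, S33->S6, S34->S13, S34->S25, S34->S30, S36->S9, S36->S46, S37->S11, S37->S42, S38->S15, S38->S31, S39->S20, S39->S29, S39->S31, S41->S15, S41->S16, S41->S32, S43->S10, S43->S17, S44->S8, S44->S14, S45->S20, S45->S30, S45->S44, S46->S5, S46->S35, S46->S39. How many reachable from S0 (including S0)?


BFS from S0:
  layer 0: {S0}
  layer 1: {S13}
  layer 2: {S11, S21}
  layer 3: {S43}
  layer 4: {S10, S17}
  layer 5: {S12, S37, S46}
  layer 6: {S5, S33, S35, S39, S42, S44}
  layer 7: {S6, S8, S14, S20, S29, S31, S40}
  layer 8: {S18, S24, S36}
  layer 9: {S9, S27, S41}
  layer 10: {S15, S16, S32}
  layer 11: {S7}
Reachable set: {S0, S5, S6, S7, S8, S9, S10, S11, S12, S13, S14, S15, S16, S17, S18, S20, S21, S24, S27, S29, S31, S32, S33, S35, S36, S37, S39, S40, S41, S42, S43, S44, S46}
Count = 33

33


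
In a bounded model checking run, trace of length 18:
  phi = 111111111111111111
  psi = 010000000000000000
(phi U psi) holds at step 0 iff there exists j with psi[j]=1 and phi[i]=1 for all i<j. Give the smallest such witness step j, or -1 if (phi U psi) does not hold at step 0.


(phi U psi) at 0: need smallest j with psi[j]=1 and phi[i]=1 for all i in [0,j).
Scan from step 0:
  step 0: phi=1, psi=0 -> continue
  step 1: psi=1 and phi held for [0,1) -> witness found
Witness step = 1

1


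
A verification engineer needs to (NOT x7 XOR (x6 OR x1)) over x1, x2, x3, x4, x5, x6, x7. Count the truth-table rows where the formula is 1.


Formula: (NOT x7 XOR (x6 OR x1)) over 7 vars (128 rows)
Evaluate each row (x1, x2, x3, x4, x5, x6, x7 as bits, MSB first):
  row 0 [0000000]: (NOT 0 XOR (0 OR 0)) -> 1
  row 1 [0000001]: (NOT 1 XOR (0 OR 0)) -> 0
  row 2 [0000010]: (NOT 0 XOR (1 OR 0)) -> 0
  row 3 [0000011]: (NOT 1 XOR (1 OR 0)) -> 1
  row 4 [0000100]: (NOT 0 XOR (0 OR 0)) -> 1
  (every remaining row is evaluated the same way; all 128 results are listed next)
Full result column, 8 rows per line (x1,x2,x3,x4 fixed per line; x5,x6,x7 runs 000..111 left to right):
  rows 0-7 [x1,x2,x3,x4=0000]: 10011001  (ones: 4)
  rows 8-15 [x1,x2,x3,x4=0001]: 10011001  (ones: 4)
  rows 16-23 [x1,x2,x3,x4=0010]: 10011001  (ones: 4)
  rows 24-31 [x1,x2,x3,x4=0011]: 10011001  (ones: 4)
  rows 32-39 [x1,x2,x3,x4=0100]: 10011001  (ones: 4)
  rows 40-47 [x1,x2,x3,x4=0101]: 10011001  (ones: 4)
  rows 48-55 [x1,x2,x3,x4=0110]: 10011001  (ones: 4)
  rows 56-63 [x1,x2,x3,x4=0111]: 10011001  (ones: 4)
  rows 64-71 [x1,x2,x3,x4=1000]: 01010101  (ones: 4)
  rows 72-79 [x1,x2,x3,x4=1001]: 01010101  (ones: 4)
  rows 80-87 [x1,x2,x3,x4=1010]: 01010101  (ones: 4)
  rows 88-95 [x1,x2,x3,x4=1011]: 01010101  (ones: 4)
  rows 96-103 [x1,x2,x3,x4=1100]: 01010101  (ones: 4)
  rows 104-111 [x1,x2,x3,x4=1101]: 01010101  (ones: 4)
  rows 112-119 [x1,x2,x3,x4=1110]: 01010101  (ones: 4)
  rows 120-127 [x1,x2,x3,x4=1111]: 01010101  (ones: 4)
Count of 1-rows = 4+4+4+4+4+4+4+4+4+4+4+4+4+4+4+4 = 64

64


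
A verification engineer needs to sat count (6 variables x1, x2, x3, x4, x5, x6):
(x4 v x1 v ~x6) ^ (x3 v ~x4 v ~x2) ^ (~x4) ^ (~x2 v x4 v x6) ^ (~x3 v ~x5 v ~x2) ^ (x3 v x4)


CNF with 6 clauses over 6 vars (64 assignments).
An assignment satisfies CNF iff every clause has >=1 true literal.
Check each row (bits = x1,x2,x3,x4,x5,x6; clause T/F shown):
  row 0 [000000]: clauses=TTTTTF -> 0
  row 1 [000001]: clauses=FTTTTF -> 0
  row 2 [000010]: clauses=TTTTTF -> 0
  row 3 [000011]: clauses=FTTTTF -> 0
  row 4 [000100]: clauses=TTFTTT -> 0
  (every remaining row is evaluated the same way; all 64 results are listed next)
Full result column, 8 rows per line (x1,x2,x3 fixed per line; x4,x5,x6 runs 000..111 left to right):
  rows 0-7 [x1,x2,x3=000]: 00000000  (ones: 0)
  rows 8-15 [x1,x2,x3=001]: 10100000  (ones: 2)
  rows 16-23 [x1,x2,x3=010]: 00000000  (ones: 0)
  rows 24-31 [x1,x2,x3=011]: 00000000  (ones: 0)
  rows 32-39 [x1,x2,x3=100]: 00000000  (ones: 0)
  rows 40-47 [x1,x2,x3=101]: 11110000  (ones: 4)
  rows 48-55 [x1,x2,x3=110]: 00000000  (ones: 0)
  rows 56-63 [x1,x2,x3=111]: 01000000  (ones: 1)
Satisfying assignments = 0+2+0+0+0+4+0+1 = 7

7


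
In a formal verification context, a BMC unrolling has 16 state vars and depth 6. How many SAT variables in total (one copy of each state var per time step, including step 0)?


BMC unrolls to depth k, creating one copy of each state var for steps 0..k.
Step count = 6 + 1 = 7 (steps 0 through 6)
Vars per step = 16
Total = 16 * 7 = 112

112


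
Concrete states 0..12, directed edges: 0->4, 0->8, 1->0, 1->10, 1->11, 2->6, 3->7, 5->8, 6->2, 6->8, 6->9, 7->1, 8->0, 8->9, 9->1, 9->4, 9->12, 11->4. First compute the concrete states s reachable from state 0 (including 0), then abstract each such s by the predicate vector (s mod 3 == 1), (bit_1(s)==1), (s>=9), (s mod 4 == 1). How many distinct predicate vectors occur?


BFS from 0:
Concrete reachable: {0, 1, 4, 8, 9, 10, 11, 12}
Abstract via predicates (s mod 3 == 1), (bit_1(s)==1), (s>=9), (s mod 4 == 1):
  (0,0,0,0) <- {0, 8}
  (0,0,1,0) <- {12}
  (0,0,1,1) <- {9}
  (0,1,1,0) <- {11}
  (1,0,0,0) <- {4}
  (1,0,0,1) <- {1}
  (1,1,1,0) <- {10}
Distinct abstract states = 7

7


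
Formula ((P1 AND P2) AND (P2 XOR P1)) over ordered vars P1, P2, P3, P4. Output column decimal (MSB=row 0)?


Formula: ((P1 AND P2) AND (P2 XOR P1)) over P1, P2, P3, P4 (16 rows)
Evaluate each row (bits = P1,P2,P3,P4, MSB first):
  row 0 [0000]: ((0 AND 0) AND (0 XOR 0)) -> 0
  row 1 [0001]: ((0 AND 0) AND (0 XOR 0)) -> 0
  row 2 [0010]: ((0 AND 0) AND (0 XOR 0)) -> 0
  row 3 [0011]: ((0 AND 0) AND (0 XOR 0)) -> 0
  row 4 [0100]: ((0 AND 1) AND (1 XOR 0)) -> 0
  row 5 [0101]: ((0 AND 1) AND (1 XOR 0)) -> 0
  row 6 [0110]: ((0 AND 1) AND (1 XOR 0)) -> 0
  row 7 [0111]: ((0 AND 1) AND (1 XOR 0)) -> 0
  row 8 [1000]: ((1 AND 0) AND (0 XOR 1)) -> 0
  row 9 [1001]: ((1 AND 0) AND (0 XOR 1)) -> 0
  row 10 [1010]: ((1 AND 0) AND (0 XOR 1)) -> 0
  row 11 [1011]: ((1 AND 0) AND (0 XOR 1)) -> 0
  row 12 [1100]: ((1 AND 1) AND (1 XOR 1)) -> 0
  row 13 [1101]: ((1 AND 1) AND (1 XOR 1)) -> 0
  row 14 [1110]: ((1 AND 1) AND (1 XOR 1)) -> 0
  row 15 [1111]: ((1 AND 1) AND (1 XOR 1)) -> 0
Full result column, 4 rows per line (P1,P2 fixed per line; P3,P4 runs 00..11 left to right):
  rows 0-3 [P1,P2=00]: 0000  = hex 0
  rows 4-7 [P1,P2=01]: 0000  = hex 0
  rows 8-11 [P1,P2=10]: 0000  = hex 0
  rows 12-15 [P1,P2=11]: 0000  = hex 0
Output column (row 0 .. row 15) = 0000000000000000
Output column grouped in 4s = 0000 0000 0000 0000 = 0x0000
Convert to decimal digit by digit (value = value*16 + digit):
  0 -> 0
  0*16 + 0 = 0
  0*16 + 0 = 0
  0*16 + 0 = 0
Decimal = 0

0


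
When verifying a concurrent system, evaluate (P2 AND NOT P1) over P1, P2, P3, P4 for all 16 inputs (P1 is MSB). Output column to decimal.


Formula: (P2 AND NOT P1) over P1, P2, P3, P4 (16 rows)
Evaluate each row (bits = P1,P2,P3,P4, MSB first):
  row 0 [0000]: (0 AND NOT 0) -> 0
  row 1 [0001]: (0 AND NOT 0) -> 0
  row 2 [0010]: (0 AND NOT 0) -> 0
  row 3 [0011]: (0 AND NOT 0) -> 0
  row 4 [0100]: (1 AND NOT 0) -> 1
  row 5 [0101]: (1 AND NOT 0) -> 1
  row 6 [0110]: (1 AND NOT 0) -> 1
  row 7 [0111]: (1 AND NOT 0) -> 1
  row 8 [1000]: (0 AND NOT 1) -> 0
  row 9 [1001]: (0 AND NOT 1) -> 0
  row 10 [1010]: (0 AND NOT 1) -> 0
  row 11 [1011]: (0 AND NOT 1) -> 0
  row 12 [1100]: (1 AND NOT 1) -> 0
  row 13 [1101]: (1 AND NOT 1) -> 0
  row 14 [1110]: (1 AND NOT 1) -> 0
  row 15 [1111]: (1 AND NOT 1) -> 0
Full result column, 4 rows per line (P1,P2 fixed per line; P3,P4 runs 00..11 left to right):
  rows 0-3 [P1,P2=00]: 0000  = hex 0
  rows 4-7 [P1,P2=01]: 1111  = hex F
  rows 8-11 [P1,P2=10]: 0000  = hex 0
  rows 12-15 [P1,P2=11]: 0000  = hex 0
Output column (row 0 .. row 15) = 0000111100000000
Output column grouped in 4s = 0000 1111 0000 0000 = 0x0F00
Convert to decimal digit by digit (value = value*16 + digit):
  0 -> 0
  0*16 + 15 (F) = 15
  15*16 + 0 = 240
  240*16 + 0 = 3840
Decimal = 3840

3840


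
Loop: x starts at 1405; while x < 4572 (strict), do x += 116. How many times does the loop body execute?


Step 1: x goes from 1405 toward 4572 by 116; the body runs while x<4572, so iterations = ceil((bound-start)/step)
Step 2: Distance=3167
Step 3: ceil(3167/116)=28

28


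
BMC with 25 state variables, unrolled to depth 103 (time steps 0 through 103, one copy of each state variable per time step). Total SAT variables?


BMC unrolls to depth k, creating one copy of each state var for steps 0..k.
Step count = 103 + 1 = 104 (steps 0 through 103)
Vars per step = 25
Total = 25 * 104 = 2600

2600


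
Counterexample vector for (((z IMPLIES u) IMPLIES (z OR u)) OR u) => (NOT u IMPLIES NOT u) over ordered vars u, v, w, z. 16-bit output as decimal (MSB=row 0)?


F1 = (((z IMPLIES u) IMPLIES (z OR u)) OR u)
F2 = (NOT u IMPLIES NOT u)
Counterexample to F1=>F2 is where F1=1 and F2=0.
Evaluate each row (bits = u,v,w,z, MSB first):
  row 0 [0000]: F1=0 F2=1 -> F1&~F2 -> 0
  row 1 [0001]: F1=1 F2=1 -> F1&~F2 -> 0
  row 2 [0010]: F1=0 F2=1 -> F1&~F2 -> 0
  row 3 [0011]: F1=1 F2=1 -> F1&~F2 -> 0
  row 4 [0100]: F1=0 F2=1 -> F1&~F2 -> 0
  row 5 [0101]: F1=1 F2=1 -> F1&~F2 -> 0
  row 6 [0110]: F1=0 F2=1 -> F1&~F2 -> 0
  row 7 [0111]: F1=1 F2=1 -> F1&~F2 -> 0
  row 8 [1000]: F1=1 F2=1 -> F1&~F2 -> 0
  row 9 [1001]: F1=1 F2=1 -> F1&~F2 -> 0
  row 10 [1010]: F1=1 F2=1 -> F1&~F2 -> 0
  row 11 [1011]: F1=1 F2=1 -> F1&~F2 -> 0
  row 12 [1100]: F1=1 F2=1 -> F1&~F2 -> 0
  row 13 [1101]: F1=1 F2=1 -> F1&~F2 -> 0
  row 14 [1110]: F1=1 F2=1 -> F1&~F2 -> 0
  row 15 [1111]: F1=1 F2=1 -> F1&~F2 -> 0
Full result column, 4 rows per line (u,v fixed per line; w,z runs 00..11 left to right):
  rows 0-3 [u,v=00]: 0000  = hex 0
  rows 4-7 [u,v=01]: 0000  = hex 0
  rows 8-11 [u,v=10]: 0000  = hex 0
  rows 12-15 [u,v=11]: 0000  = hex 0
Counterexample vector (row 0 .. row 15) = 0000000000000000
Output column grouped in 4s = 0000 0000 0000 0000 = 0x0000
Convert to decimal digit by digit (value = value*16 + digit):
  0 -> 0
  0*16 + 0 = 0
  0*16 + 0 = 0
  0*16 + 0 = 0
Decimal = 0

0


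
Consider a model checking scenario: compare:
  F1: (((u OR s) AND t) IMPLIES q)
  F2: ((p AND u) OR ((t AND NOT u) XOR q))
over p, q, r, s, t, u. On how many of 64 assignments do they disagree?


F1 = (((u OR s) AND t) IMPLIES q)
F2 = ((p AND u) OR ((t AND NOT u) XOR q))
Evaluate both on each of 64 rows (bits = p,q,r,s,t,u):
  row 0 [000000]: F1=1 F2=0 (differ) -> 1
  row 1 [000001]: F1=1 F2=0 (differ) -> 1
  row 2 [000010]: F1=1 F2=1 -> 0
  row 3 [000011]: F1=0 F2=0 -> 0
  row 4 [000100]: F1=1 F2=0 (differ) -> 1
  (every remaining row is evaluated the same way; all 64 results are listed next)
Full result column, 8 rows per line (p,q,r fixed per line; s,t,u runs 000..111 left to right):
  rows 0-7 [p,q,r=000]: 11001110  (ones: 5)
  rows 8-15 [p,q,r=001]: 11001110  (ones: 5)
  rows 16-23 [p,q,r=010]: 00100010  (ones: 2)
  rows 24-31 [p,q,r=011]: 00100010  (ones: 2)
  rows 32-39 [p,q,r=100]: 10011011  (ones: 5)
  rows 40-47 [p,q,r=101]: 10011011  (ones: 5)
  rows 48-55 [p,q,r=110]: 00100010  (ones: 2)
  rows 56-63 [p,q,r=111]: 00100010  (ones: 2)
Disagreements = 5+5+2+2+5+5+2+2 = 28

28


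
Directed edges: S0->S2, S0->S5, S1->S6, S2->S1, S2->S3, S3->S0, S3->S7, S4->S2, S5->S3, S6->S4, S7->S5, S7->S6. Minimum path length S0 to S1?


BFS layer-by-layer from S0:
  dist 0: {S0}
  dist 1: {S2, S5}
  dist 2: {S1, S3}
  -> S1 reached at distance 2
Shortest path length = 2

2


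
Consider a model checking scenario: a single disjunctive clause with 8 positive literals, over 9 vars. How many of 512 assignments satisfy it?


Step 1: Total=2^9=512
Step 2: Unsat when all 8 false: 2^1=2
Step 3: Sat=512-2=510

510


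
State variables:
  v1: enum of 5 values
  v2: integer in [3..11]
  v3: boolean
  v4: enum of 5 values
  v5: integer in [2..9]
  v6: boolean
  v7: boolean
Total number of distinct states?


State space = product of domain sizes of all variables.
Domain sizes:
  v1 (enum of 5 values): 5
  v2 (integer in [3..11]): 9
  v3 (boolean): 2
  v4 (enum of 5 values): 5
  v5 (integer in [2..9]): 8
  v6 (boolean): 2
  v7 (boolean): 2
Product = 5 * 9 * 2 * 5 * 8 * 2 * 2 = 14400

14400


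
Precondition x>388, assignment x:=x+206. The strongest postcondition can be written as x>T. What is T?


Formula: sp(P, x:=E) = exists old_x. (x = E[old_x/x]) AND P[old_x/x] (old_x is the value of x before the assignment; eliminate old_x by solving x = E[old_x/x] for old_x)
Step 1: Precondition P: x>388, i.e. old_x > 388
Step 2: Assignment gives x = old_x + 206, so old_x = x - 206
Step 3: Substitute into P: x - 206 > 388
Step 4: Simplify: x > 388+206 = 594

594


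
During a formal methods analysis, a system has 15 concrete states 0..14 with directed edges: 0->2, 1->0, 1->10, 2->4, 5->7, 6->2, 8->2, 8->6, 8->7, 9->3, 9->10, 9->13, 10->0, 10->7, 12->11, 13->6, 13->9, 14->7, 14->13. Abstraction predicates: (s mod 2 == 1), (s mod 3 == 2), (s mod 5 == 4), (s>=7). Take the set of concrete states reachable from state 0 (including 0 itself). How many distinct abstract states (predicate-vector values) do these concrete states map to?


BFS from 0:
Concrete reachable: {0, 2, 4}
Abstract via predicates (s mod 2 == 1), (s mod 3 == 2), (s mod 5 == 4), (s>=7):
  (0,0,0,0) <- {0}
  (0,0,1,0) <- {4}
  (0,1,0,0) <- {2}
Distinct abstract states = 3

3


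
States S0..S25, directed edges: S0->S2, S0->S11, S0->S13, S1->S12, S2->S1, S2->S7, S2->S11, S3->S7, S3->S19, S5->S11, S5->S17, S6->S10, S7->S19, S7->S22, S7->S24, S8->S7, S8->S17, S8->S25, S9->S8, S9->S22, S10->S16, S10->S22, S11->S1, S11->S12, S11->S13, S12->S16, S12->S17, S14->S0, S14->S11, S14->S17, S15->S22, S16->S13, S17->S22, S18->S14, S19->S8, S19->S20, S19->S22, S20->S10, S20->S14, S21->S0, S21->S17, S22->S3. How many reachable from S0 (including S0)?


BFS from S0:
  layer 0: {S0}
  layer 1: {S2, S11, S13}
  layer 2: {S1, S7, S12}
  layer 3: {S16, S17, S19, S22, S24}
  layer 4: {S3, S8, S20}
  layer 5: {S10, S14, S25}
Reachable set: {S0, S1, S2, S3, S7, S8, S10, S11, S12, S13, S14, S16, S17, S19, S20, S22, S24, S25}
Count = 18

18


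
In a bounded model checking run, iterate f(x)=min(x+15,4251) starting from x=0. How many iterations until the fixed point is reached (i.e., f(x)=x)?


Step 1: x=0, cap=4251, increment=15
Step 2: x grows by 15 each step until capped at 4251; fixed point is x=4251
Step 3: iterations = ceil(4251/15) = 284

284


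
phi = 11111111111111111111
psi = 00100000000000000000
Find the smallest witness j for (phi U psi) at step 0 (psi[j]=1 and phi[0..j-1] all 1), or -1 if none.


(phi U psi) at 0: need smallest j with psi[j]=1 and phi[i]=1 for all i in [0,j).
Scan from step 0:
  step 0: phi=1, psi=0 -> continue
  step 1: phi=1, psi=0 -> continue
  step 2: psi=1 and phi held for [0,2) -> witness found
Witness step = 2

2


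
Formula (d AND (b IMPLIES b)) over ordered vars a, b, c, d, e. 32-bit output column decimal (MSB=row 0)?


Formula: (d AND (b IMPLIES b)) over a, b, c, d, e (32 rows)
Evaluate each row (bits = a,b,c,d,e, MSB first):
  row 0 [00000]: (0 AND (0 IMPLIES 0)) -> 0
  row 1 [00001]: (0 AND (0 IMPLIES 0)) -> 0
  row 2 [00010]: (1 AND (0 IMPLIES 0)) -> 1
  row 3 [00011]: (1 AND (0 IMPLIES 0)) -> 1
  row 4 [00100]: (0 AND (0 IMPLIES 0)) -> 0
  row 5 [00101]: (0 AND (0 IMPLIES 0)) -> 0
  row 6 [00110]: (1 AND (0 IMPLIES 0)) -> 1
  row 7 [00111]: (1 AND (0 IMPLIES 0)) -> 1
  row 8 [01000]: (0 AND (1 IMPLIES 1)) -> 0
  row 9 [01001]: (0 AND (1 IMPLIES 1)) -> 0
  row 10 [01010]: (1 AND (1 IMPLIES 1)) -> 1
  row 11 [01011]: (1 AND (1 IMPLIES 1)) -> 1
  row 12 [01100]: (0 AND (1 IMPLIES 1)) -> 0
  row 13 [01101]: (0 AND (1 IMPLIES 1)) -> 0
  row 14 [01110]: (1 AND (1 IMPLIES 1)) -> 1
  row 15 [01111]: (1 AND (1 IMPLIES 1)) -> 1
  row 16 [10000]: (0 AND (0 IMPLIES 0)) -> 0
  row 17 [10001]: (0 AND (0 IMPLIES 0)) -> 0
  row 18 [10010]: (1 AND (0 IMPLIES 0)) -> 1
  row 19 [10011]: (1 AND (0 IMPLIES 0)) -> 1
  row 20 [10100]: (0 AND (0 IMPLIES 0)) -> 0
  row 21 [10101]: (0 AND (0 IMPLIES 0)) -> 0
  row 22 [10110]: (1 AND (0 IMPLIES 0)) -> 1
  row 23 [10111]: (1 AND (0 IMPLIES 0)) -> 1
  row 24 [11000]: (0 AND (1 IMPLIES 1)) -> 0
  row 25 [11001]: (0 AND (1 IMPLIES 1)) -> 0
  row 26 [11010]: (1 AND (1 IMPLIES 1)) -> 1
  row 27 [11011]: (1 AND (1 IMPLIES 1)) -> 1
  row 28 [11100]: (0 AND (1 IMPLIES 1)) -> 0
  row 29 [11101]: (0 AND (1 IMPLIES 1)) -> 0
  row 30 [11110]: (1 AND (1 IMPLIES 1)) -> 1
  row 31 [11111]: (1 AND (1 IMPLIES 1)) -> 1
Full result column, 4 rows per line (a,b,c fixed per line; d,e runs 00..11 left to right):
  rows 0-3 [a,b,c=000]: 0011  = hex 3
  rows 4-7 [a,b,c=001]: 0011  = hex 3
  rows 8-11 [a,b,c=010]: 0011  = hex 3
  rows 12-15 [a,b,c=011]: 0011  = hex 3
  rows 16-19 [a,b,c=100]: 0011  = hex 3
  rows 20-23 [a,b,c=101]: 0011  = hex 3
  rows 24-27 [a,b,c=110]: 0011  = hex 3
  rows 28-31 [a,b,c=111]: 0011  = hex 3
Output column (row 0 .. row 31) = 00110011001100110011001100110011
Output column grouped in 4s = 0011 0011 0011 0011 0011 0011 0011 0011 = 0x33333333
Convert to decimal digit by digit (value = value*16 + digit):
  3 -> 3
  3*16 + 3 = 51
  51*16 + 3 = 819
  819*16 + 3 = 13107
  13107*16 + 3 = 209715
  209715*16 + 3 = 3355443
  3355443*16 + 3 = 53687091
  53687091*16 + 3 = 858993459
Decimal = 858993459

858993459


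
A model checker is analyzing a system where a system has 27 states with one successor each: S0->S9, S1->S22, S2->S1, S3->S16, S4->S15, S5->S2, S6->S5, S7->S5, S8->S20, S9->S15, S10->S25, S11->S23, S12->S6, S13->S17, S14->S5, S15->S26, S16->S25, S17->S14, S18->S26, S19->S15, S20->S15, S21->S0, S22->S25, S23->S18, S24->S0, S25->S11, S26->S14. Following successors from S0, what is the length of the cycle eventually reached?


Trace from S0 until a state repeats:
  S0 -> S9 -> S15 -> S26 -> S14 -> S5 -> S2 -> S1 -> S22 -> S25 -> S11 -> S23 -> S18 -> S26
S26 first seen at step 3, revisited at step 13.
Cycle length = 13 - 3 = 10

10


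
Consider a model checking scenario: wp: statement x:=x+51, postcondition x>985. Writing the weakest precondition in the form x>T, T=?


Formula: wp(x:=E, P) = P[E/x] (substitute E for x in postcondition)
Step 1: Postcondition: x>985
Step 2: Substitute x+51 for x: x+51>985
Step 3: Solve for x: x > 985-51 = 934

934


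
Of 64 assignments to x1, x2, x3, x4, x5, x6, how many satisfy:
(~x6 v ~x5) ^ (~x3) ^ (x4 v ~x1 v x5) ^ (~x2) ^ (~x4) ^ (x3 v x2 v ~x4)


CNF with 6 clauses over 6 vars (64 assignments).
An assignment satisfies CNF iff every clause has >=1 true literal.
Check each row (bits = x1,x2,x3,x4,x5,x6; clause T/F shown):
  row 0 [000000]: clauses=TTTTTT -> 1
  row 1 [000001]: clauses=TTTTTT -> 1
  row 2 [000010]: clauses=TTTTTT -> 1
  row 3 [000011]: clauses=FTTTTT -> 0
  row 4 [000100]: clauses=TTTTFF -> 0
  (every remaining row is evaluated the same way; all 64 results are listed next)
Full result column, 8 rows per line (x1,x2,x3 fixed per line; x4,x5,x6 runs 000..111 left to right):
  rows 0-7 [x1,x2,x3=000]: 11100000  (ones: 3)
  rows 8-15 [x1,x2,x3=001]: 00000000  (ones: 0)
  rows 16-23 [x1,x2,x3=010]: 00000000  (ones: 0)
  rows 24-31 [x1,x2,x3=011]: 00000000  (ones: 0)
  rows 32-39 [x1,x2,x3=100]: 00100000  (ones: 1)
  rows 40-47 [x1,x2,x3=101]: 00000000  (ones: 0)
  rows 48-55 [x1,x2,x3=110]: 00000000  (ones: 0)
  rows 56-63 [x1,x2,x3=111]: 00000000  (ones: 0)
Satisfying assignments = 3+0+0+0+1+0+0+0 = 4

4


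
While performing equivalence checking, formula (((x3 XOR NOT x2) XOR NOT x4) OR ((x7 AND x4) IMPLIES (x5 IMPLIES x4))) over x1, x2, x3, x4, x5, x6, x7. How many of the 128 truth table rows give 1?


Formula: (((x3 XOR NOT x2) XOR NOT x4) OR ((x7 AND x4) IMPLIES (x5 IMPLIES x4))) over 7 vars (128 rows)
Evaluate each row (x1, x2, x3, x4, x5, x6, x7 as bits, MSB first):
  row 0 [0000000]: (((0 XOR NOT 0) XOR NOT 0) OR ((0 AND 0) IMPLIES (0 IMPLIES 0))) -> 1
  row 1 [0000001]: (((0 XOR NOT 0) XOR NOT 0) OR ((1 AND 0) IMPLIES (0 IMPLIES 0))) -> 1
  row 2 [0000010]: (((0 XOR NOT 0) XOR NOT 0) OR ((0 AND 0) IMPLIES (0 IMPLIES 0))) -> 1
  row 3 [0000011]: (((0 XOR NOT 0) XOR NOT 0) OR ((1 AND 0) IMPLIES (0 IMPLIES 0))) -> 1
  row 4 [0000100]: (((0 XOR NOT 0) XOR NOT 0) OR ((0 AND 0) IMPLIES (1 IMPLIES 0))) -> 1
  (every remaining row is evaluated the same way; all 128 results are listed next)
Full result column, 8 rows per line (x1,x2,x3,x4 fixed per line; x5,x6,x7 runs 000..111 left to right):
  rows 0-7 [x1,x2,x3,x4=0000]: 11111111  (ones: 8)
  rows 8-15 [x1,x2,x3,x4=0001]: 11111111  (ones: 8)
  rows 16-23 [x1,x2,x3,x4=0010]: 11111111  (ones: 8)
  rows 24-31 [x1,x2,x3,x4=0011]: 11111111  (ones: 8)
  rows 32-39 [x1,x2,x3,x4=0100]: 11111111  (ones: 8)
  rows 40-47 [x1,x2,x3,x4=0101]: 11111111  (ones: 8)
  rows 48-55 [x1,x2,x3,x4=0110]: 11111111  (ones: 8)
  rows 56-63 [x1,x2,x3,x4=0111]: 11111111  (ones: 8)
  rows 64-71 [x1,x2,x3,x4=1000]: 11111111  (ones: 8)
  rows 72-79 [x1,x2,x3,x4=1001]: 11111111  (ones: 8)
  rows 80-87 [x1,x2,x3,x4=1010]: 11111111  (ones: 8)
  rows 88-95 [x1,x2,x3,x4=1011]: 11111111  (ones: 8)
  rows 96-103 [x1,x2,x3,x4=1100]: 11111111  (ones: 8)
  rows 104-111 [x1,x2,x3,x4=1101]: 11111111  (ones: 8)
  rows 112-119 [x1,x2,x3,x4=1110]: 11111111  (ones: 8)
  rows 120-127 [x1,x2,x3,x4=1111]: 11111111  (ones: 8)
Count of 1-rows = 8+8+8+8+8+8+8+8+8+8+8+8+8+8+8+8 = 128

128


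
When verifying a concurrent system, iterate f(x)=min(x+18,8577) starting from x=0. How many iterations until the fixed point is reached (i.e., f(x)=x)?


Step 1: x=0, cap=8577, increment=18
Step 2: x grows by 18 each step until capped at 8577; fixed point is x=8577
Step 3: iterations = ceil(8577/18) = 477

477


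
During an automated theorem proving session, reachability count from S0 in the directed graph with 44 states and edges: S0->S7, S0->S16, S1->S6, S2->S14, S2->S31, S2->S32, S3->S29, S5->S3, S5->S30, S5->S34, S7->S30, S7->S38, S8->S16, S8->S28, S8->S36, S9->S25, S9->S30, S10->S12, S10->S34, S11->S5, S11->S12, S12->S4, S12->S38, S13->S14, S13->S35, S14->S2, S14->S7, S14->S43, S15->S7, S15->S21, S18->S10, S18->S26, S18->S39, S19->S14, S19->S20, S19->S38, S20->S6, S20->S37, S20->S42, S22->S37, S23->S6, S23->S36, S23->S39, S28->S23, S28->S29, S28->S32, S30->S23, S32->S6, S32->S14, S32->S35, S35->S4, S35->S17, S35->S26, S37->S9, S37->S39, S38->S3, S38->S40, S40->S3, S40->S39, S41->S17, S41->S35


BFS from S0:
  layer 0: {S0}
  layer 1: {S7, S16}
  layer 2: {S30, S38}
  layer 3: {S3, S23, S40}
  layer 4: {S6, S29, S36, S39}
Reachable set: {S0, S3, S6, S7, S16, S23, S29, S30, S36, S38, S39, S40}
Count = 12

12


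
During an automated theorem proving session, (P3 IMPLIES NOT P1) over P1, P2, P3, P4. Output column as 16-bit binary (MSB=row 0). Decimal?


Formula: (P3 IMPLIES NOT P1) over P1, P2, P3, P4 (16 rows)
Evaluate each row (bits = P1,P2,P3,P4, MSB first):
  row 0 [0000]: (0 IMPLIES NOT 0) -> 1
  row 1 [0001]: (0 IMPLIES NOT 0) -> 1
  row 2 [0010]: (1 IMPLIES NOT 0) -> 1
  row 3 [0011]: (1 IMPLIES NOT 0) -> 1
  row 4 [0100]: (0 IMPLIES NOT 0) -> 1
  row 5 [0101]: (0 IMPLIES NOT 0) -> 1
  row 6 [0110]: (1 IMPLIES NOT 0) -> 1
  row 7 [0111]: (1 IMPLIES NOT 0) -> 1
  row 8 [1000]: (0 IMPLIES NOT 1) -> 1
  row 9 [1001]: (0 IMPLIES NOT 1) -> 1
  row 10 [1010]: (1 IMPLIES NOT 1) -> 0
  row 11 [1011]: (1 IMPLIES NOT 1) -> 0
  row 12 [1100]: (0 IMPLIES NOT 1) -> 1
  row 13 [1101]: (0 IMPLIES NOT 1) -> 1
  row 14 [1110]: (1 IMPLIES NOT 1) -> 0
  row 15 [1111]: (1 IMPLIES NOT 1) -> 0
Full result column, 4 rows per line (P1,P2 fixed per line; P3,P4 runs 00..11 left to right):
  rows 0-3 [P1,P2=00]: 1111  = hex F
  rows 4-7 [P1,P2=01]: 1111  = hex F
  rows 8-11 [P1,P2=10]: 1100  = hex C
  rows 12-15 [P1,P2=11]: 1100  = hex C
Output column (row 0 .. row 15) = 1111111111001100
Output column grouped in 4s = 1111 1111 1100 1100 = 0xFFCC
Convert to decimal digit by digit (value = value*16 + digit):
  F -> 15
  15*16 + 15 (F) = 255
  255*16 + 12 (C) = 4092
  4092*16 + 12 (C) = 65484
Decimal = 65484

65484


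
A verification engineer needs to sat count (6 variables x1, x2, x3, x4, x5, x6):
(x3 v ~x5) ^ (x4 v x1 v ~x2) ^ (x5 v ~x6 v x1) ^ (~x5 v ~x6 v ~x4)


CNF with 4 clauses over 6 vars (64 assignments).
An assignment satisfies CNF iff every clause has >=1 true literal.
Check each row (bits = x1,x2,x3,x4,x5,x6; clause T/F shown):
  row 0 [000000]: clauses=TTTT -> 1
  row 1 [000001]: clauses=TTFT -> 0
  row 2 [000010]: clauses=FTTT -> 0
  row 3 [000011]: clauses=FTTT -> 0
  row 4 [000100]: clauses=TTTT -> 1
  (every remaining row is evaluated the same way; all 64 results are listed next)
Full result column, 8 rows per line (x1,x2,x3 fixed per line; x4,x5,x6 runs 000..111 left to right):
  rows 0-7 [x1,x2,x3=000]: 10001000  (ones: 2)
  rows 8-15 [x1,x2,x3=001]: 10111010  (ones: 5)
  rows 16-23 [x1,x2,x3=010]: 00001000  (ones: 1)
  rows 24-31 [x1,x2,x3=011]: 00001010  (ones: 2)
  rows 32-39 [x1,x2,x3=100]: 11001100  (ones: 4)
  rows 40-47 [x1,x2,x3=101]: 11111110  (ones: 7)
  rows 48-55 [x1,x2,x3=110]: 11001100  (ones: 4)
  rows 56-63 [x1,x2,x3=111]: 11111110  (ones: 7)
Satisfying assignments = 2+5+1+2+4+7+4+7 = 32

32


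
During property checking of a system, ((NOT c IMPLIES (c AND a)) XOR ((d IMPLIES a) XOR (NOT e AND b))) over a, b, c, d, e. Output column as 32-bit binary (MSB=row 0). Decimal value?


Formula: ((NOT c IMPLIES (c AND a)) XOR ((d IMPLIES a) XOR (NOT e AND b))) over a, b, c, d, e (32 rows)
Evaluate each row (bits = a,b,c,d,e, MSB first):
  row 0 [00000]: ((NOT 0 IMPLIES (0 AND 0)) XOR ((0 IMPLIES 0) XOR (NOT 0 AND 0))) -> 1
  row 1 [00001]: ((NOT 0 IMPLIES (0 AND 0)) XOR ((0 IMPLIES 0) XOR (NOT 1 AND 0))) -> 1
  row 2 [00010]: ((NOT 0 IMPLIES (0 AND 0)) XOR ((1 IMPLIES 0) XOR (NOT 0 AND 0))) -> 0
  row 3 [00011]: ((NOT 0 IMPLIES (0 AND 0)) XOR ((1 IMPLIES 0) XOR (NOT 1 AND 0))) -> 0
  row 4 [00100]: ((NOT 1 IMPLIES (1 AND 0)) XOR ((0 IMPLIES 0) XOR (NOT 0 AND 0))) -> 0
  row 5 [00101]: ((NOT 1 IMPLIES (1 AND 0)) XOR ((0 IMPLIES 0) XOR (NOT 1 AND 0))) -> 0
  row 6 [00110]: ((NOT 1 IMPLIES (1 AND 0)) XOR ((1 IMPLIES 0) XOR (NOT 0 AND 0))) -> 1
  row 7 [00111]: ((NOT 1 IMPLIES (1 AND 0)) XOR ((1 IMPLIES 0) XOR (NOT 1 AND 0))) -> 1
  row 8 [01000]: ((NOT 0 IMPLIES (0 AND 0)) XOR ((0 IMPLIES 0) XOR (NOT 0 AND 1))) -> 0
  row 9 [01001]: ((NOT 0 IMPLIES (0 AND 0)) XOR ((0 IMPLIES 0) XOR (NOT 1 AND 1))) -> 1
  row 10 [01010]: ((NOT 0 IMPLIES (0 AND 0)) XOR ((1 IMPLIES 0) XOR (NOT 0 AND 1))) -> 1
  row 11 [01011]: ((NOT 0 IMPLIES (0 AND 0)) XOR ((1 IMPLIES 0) XOR (NOT 1 AND 1))) -> 0
  row 12 [01100]: ((NOT 1 IMPLIES (1 AND 0)) XOR ((0 IMPLIES 0) XOR (NOT 0 AND 1))) -> 1
  row 13 [01101]: ((NOT 1 IMPLIES (1 AND 0)) XOR ((0 IMPLIES 0) XOR (NOT 1 AND 1))) -> 0
  row 14 [01110]: ((NOT 1 IMPLIES (1 AND 0)) XOR ((1 IMPLIES 0) XOR (NOT 0 AND 1))) -> 0
  row 15 [01111]: ((NOT 1 IMPLIES (1 AND 0)) XOR ((1 IMPLIES 0) XOR (NOT 1 AND 1))) -> 1
  row 16 [10000]: ((NOT 0 IMPLIES (0 AND 1)) XOR ((0 IMPLIES 1) XOR (NOT 0 AND 0))) -> 1
  row 17 [10001]: ((NOT 0 IMPLIES (0 AND 1)) XOR ((0 IMPLIES 1) XOR (NOT 1 AND 0))) -> 1
  row 18 [10010]: ((NOT 0 IMPLIES (0 AND 1)) XOR ((1 IMPLIES 1) XOR (NOT 0 AND 0))) -> 1
  row 19 [10011]: ((NOT 0 IMPLIES (0 AND 1)) XOR ((1 IMPLIES 1) XOR (NOT 1 AND 0))) -> 1
  row 20 [10100]: ((NOT 1 IMPLIES (1 AND 1)) XOR ((0 IMPLIES 1) XOR (NOT 0 AND 0))) -> 0
  row 21 [10101]: ((NOT 1 IMPLIES (1 AND 1)) XOR ((0 IMPLIES 1) XOR (NOT 1 AND 0))) -> 0
  row 22 [10110]: ((NOT 1 IMPLIES (1 AND 1)) XOR ((1 IMPLIES 1) XOR (NOT 0 AND 0))) -> 0
  row 23 [10111]: ((NOT 1 IMPLIES (1 AND 1)) XOR ((1 IMPLIES 1) XOR (NOT 1 AND 0))) -> 0
  row 24 [11000]: ((NOT 0 IMPLIES (0 AND 1)) XOR ((0 IMPLIES 1) XOR (NOT 0 AND 1))) -> 0
  row 25 [11001]: ((NOT 0 IMPLIES (0 AND 1)) XOR ((0 IMPLIES 1) XOR (NOT 1 AND 1))) -> 1
  row 26 [11010]: ((NOT 0 IMPLIES (0 AND 1)) XOR ((1 IMPLIES 1) XOR (NOT 0 AND 1))) -> 0
  row 27 [11011]: ((NOT 0 IMPLIES (0 AND 1)) XOR ((1 IMPLIES 1) XOR (NOT 1 AND 1))) -> 1
  row 28 [11100]: ((NOT 1 IMPLIES (1 AND 1)) XOR ((0 IMPLIES 1) XOR (NOT 0 AND 1))) -> 1
  row 29 [11101]: ((NOT 1 IMPLIES (1 AND 1)) XOR ((0 IMPLIES 1) XOR (NOT 1 AND 1))) -> 0
  row 30 [11110]: ((NOT 1 IMPLIES (1 AND 1)) XOR ((1 IMPLIES 1) XOR (NOT 0 AND 1))) -> 1
  row 31 [11111]: ((NOT 1 IMPLIES (1 AND 1)) XOR ((1 IMPLIES 1) XOR (NOT 1 AND 1))) -> 0
Full result column, 4 rows per line (a,b,c fixed per line; d,e runs 00..11 left to right):
  rows 0-3 [a,b,c=000]: 1100  = hex C
  rows 4-7 [a,b,c=001]: 0011  = hex 3
  rows 8-11 [a,b,c=010]: 0110  = hex 6
  rows 12-15 [a,b,c=011]: 1001  = hex 9
  rows 16-19 [a,b,c=100]: 1111  = hex F
  rows 20-23 [a,b,c=101]: 0000  = hex 0
  rows 24-27 [a,b,c=110]: 0101  = hex 5
  rows 28-31 [a,b,c=111]: 1010  = hex A
Output column (row 0 .. row 31) = 11000011011010011111000001011010
Output column grouped in 4s = 1100 0011 0110 1001 1111 0000 0101 1010 = 0xC369F05A
Convert to decimal digit by digit (value = value*16 + digit):
  C -> 12
  12*16 + 3 = 195
  195*16 + 6 = 3126
  3126*16 + 9 = 50025
  50025*16 + 15 (F) = 800415
  800415*16 + 0 = 12806640
  12806640*16 + 5 = 204906245
  204906245*16 + 10 (A) = 3278499930
Decimal = 3278499930

3278499930


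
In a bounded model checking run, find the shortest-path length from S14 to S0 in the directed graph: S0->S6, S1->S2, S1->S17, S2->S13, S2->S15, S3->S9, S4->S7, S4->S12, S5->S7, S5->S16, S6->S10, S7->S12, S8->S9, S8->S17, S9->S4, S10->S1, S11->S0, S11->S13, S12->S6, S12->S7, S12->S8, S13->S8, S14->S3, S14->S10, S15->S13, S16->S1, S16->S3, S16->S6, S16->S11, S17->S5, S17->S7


BFS layer-by-layer from S14:
  dist 0: {S14}
  dist 1: {S3, S10}
  dist 2: {S1, S9}
  dist 3: {S2, S4, S17}
  dist 4: {S5, S7, S12, S13, S15}
  dist 5: {S6, S8, S16}
  dist 6: {S11}
  dist 7: {S0}
  -> S0 reached at distance 7
Shortest path length = 7

7


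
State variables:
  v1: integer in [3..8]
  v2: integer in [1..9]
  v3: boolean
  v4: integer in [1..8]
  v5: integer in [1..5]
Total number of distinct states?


State space = product of domain sizes of all variables.
Domain sizes:
  v1 (integer in [3..8]): 6
  v2 (integer in [1..9]): 9
  v3 (boolean): 2
  v4 (integer in [1..8]): 8
  v5 (integer in [1..5]): 5
Product = 6 * 9 * 2 * 8 * 5 = 4320

4320


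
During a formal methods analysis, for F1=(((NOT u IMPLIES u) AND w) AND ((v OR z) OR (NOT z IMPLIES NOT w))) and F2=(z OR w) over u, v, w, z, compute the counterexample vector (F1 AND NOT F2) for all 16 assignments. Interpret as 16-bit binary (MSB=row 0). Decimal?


F1 = (((NOT u IMPLIES u) AND w) AND ((v OR z) OR (NOT z IMPLIES NOT w)))
F2 = (z OR w)
Counterexample to F1=>F2 is where F1=1 and F2=0.
Evaluate each row (bits = u,v,w,z, MSB first):
  row 0 [0000]: F1=0 F2=0 -> F1&~F2 -> 0
  row 1 [0001]: F1=0 F2=1 -> F1&~F2 -> 0
  row 2 [0010]: F1=0 F2=1 -> F1&~F2 -> 0
  row 3 [0011]: F1=0 F2=1 -> F1&~F2 -> 0
  row 4 [0100]: F1=0 F2=0 -> F1&~F2 -> 0
  row 5 [0101]: F1=0 F2=1 -> F1&~F2 -> 0
  row 6 [0110]: F1=0 F2=1 -> F1&~F2 -> 0
  row 7 [0111]: F1=0 F2=1 -> F1&~F2 -> 0
  row 8 [1000]: F1=0 F2=0 -> F1&~F2 -> 0
  row 9 [1001]: F1=0 F2=1 -> F1&~F2 -> 0
  row 10 [1010]: F1=0 F2=1 -> F1&~F2 -> 0
  row 11 [1011]: F1=1 F2=1 -> F1&~F2 -> 0
  row 12 [1100]: F1=0 F2=0 -> F1&~F2 -> 0
  row 13 [1101]: F1=0 F2=1 -> F1&~F2 -> 0
  row 14 [1110]: F1=1 F2=1 -> F1&~F2 -> 0
  row 15 [1111]: F1=1 F2=1 -> F1&~F2 -> 0
Full result column, 4 rows per line (u,v fixed per line; w,z runs 00..11 left to right):
  rows 0-3 [u,v=00]: 0000  = hex 0
  rows 4-7 [u,v=01]: 0000  = hex 0
  rows 8-11 [u,v=10]: 0000  = hex 0
  rows 12-15 [u,v=11]: 0000  = hex 0
Counterexample vector (row 0 .. row 15) = 0000000000000000
Output column grouped in 4s = 0000 0000 0000 0000 = 0x0000
Convert to decimal digit by digit (value = value*16 + digit):
  0 -> 0
  0*16 + 0 = 0
  0*16 + 0 = 0
  0*16 + 0 = 0
Decimal = 0

0


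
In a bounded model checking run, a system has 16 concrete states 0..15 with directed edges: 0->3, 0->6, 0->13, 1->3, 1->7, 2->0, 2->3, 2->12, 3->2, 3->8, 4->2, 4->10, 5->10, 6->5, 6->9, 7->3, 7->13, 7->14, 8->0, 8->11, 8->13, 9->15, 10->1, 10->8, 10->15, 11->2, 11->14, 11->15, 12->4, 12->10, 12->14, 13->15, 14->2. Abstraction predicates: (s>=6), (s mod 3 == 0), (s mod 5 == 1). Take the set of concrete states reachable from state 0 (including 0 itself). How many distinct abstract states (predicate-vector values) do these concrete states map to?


BFS from 0:
Concrete reachable: {0, 1, 2, 3, 4, 5, 6, 7, 8, 9, 10, 11, 12, 13, 14, 15}
Abstract via predicates (s>=6), (s mod 3 == 0), (s mod 5 == 1):
  (0,0,0) <- {2, 4, 5}
  (0,0,1) <- {1}
  (0,1,0) <- {0, 3}
  (1,0,0) <- {7, 8, 10, 13, 14}
  (1,0,1) <- {11}
  (1,1,0) <- {9, 12, 15}
  (1,1,1) <- {6}
Distinct abstract states = 7

7


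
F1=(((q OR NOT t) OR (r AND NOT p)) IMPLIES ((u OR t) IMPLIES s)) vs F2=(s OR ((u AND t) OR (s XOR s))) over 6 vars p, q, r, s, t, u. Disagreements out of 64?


F1 = (((q OR NOT t) OR (r AND NOT p)) IMPLIES ((u OR t) IMPLIES s))
F2 = (s OR ((u AND t) OR (s XOR s)))
Evaluate both on each of 64 rows (bits = p,q,r,s,t,u):
  row 0 [000000]: F1=1 F2=0 (differ) -> 1
  row 1 [000001]: F1=0 F2=0 -> 0
  row 2 [000010]: F1=1 F2=0 (differ) -> 1
  row 3 [000011]: F1=1 F2=1 -> 0
  row 4 [000100]: F1=1 F2=1 -> 0
  (every remaining row is evaluated the same way; all 64 results are listed next)
Full result column, 8 rows per line (p,q,r fixed per line; s,t,u runs 000..111 left to right):
  rows 0-7 [p,q,r=000]: 10100000  (ones: 2)
  rows 8-15 [p,q,r=001]: 10010000  (ones: 2)
  rows 16-23 [p,q,r=010]: 10010000  (ones: 2)
  rows 24-31 [p,q,r=011]: 10010000  (ones: 2)
  rows 32-39 [p,q,r=100]: 10100000  (ones: 2)
  rows 40-47 [p,q,r=101]: 10100000  (ones: 2)
  rows 48-55 [p,q,r=110]: 10010000  (ones: 2)
  rows 56-63 [p,q,r=111]: 10010000  (ones: 2)
Disagreements = 2+2+2+2+2+2+2+2 = 16

16


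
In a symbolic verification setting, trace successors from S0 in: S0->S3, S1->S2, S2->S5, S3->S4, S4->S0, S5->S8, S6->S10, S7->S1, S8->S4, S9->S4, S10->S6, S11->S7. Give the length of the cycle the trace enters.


Trace from S0 until a state repeats:
  S0 -> S3 -> S4 -> S0
S0 first seen at step 0, revisited at step 3.
Cycle length = 3 - 0 = 3

3


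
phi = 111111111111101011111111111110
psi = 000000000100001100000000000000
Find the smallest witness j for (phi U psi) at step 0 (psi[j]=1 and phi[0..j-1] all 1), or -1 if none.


(phi U psi) at 0: need smallest j with psi[j]=1 and phi[i]=1 for all i in [0,j).
Scan from step 0:
  step 0: phi=1, psi=0 -> continue
  step 1: phi=1, psi=0 -> continue
  step 2: phi=1, psi=0 -> continue
  step 3: phi=1, psi=0 -> continue
  step 9: psi=1 and phi held for [0,9) -> witness found
Witness step = 9

9


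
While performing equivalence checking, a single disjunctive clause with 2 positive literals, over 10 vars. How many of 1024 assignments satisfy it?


Step 1: Total=2^10=1024
Step 2: Unsat when all 2 false: 2^8=256
Step 3: Sat=1024-256=768

768


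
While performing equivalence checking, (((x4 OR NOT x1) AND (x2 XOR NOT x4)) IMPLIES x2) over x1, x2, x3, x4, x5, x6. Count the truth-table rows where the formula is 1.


Formula: (((x4 OR NOT x1) AND (x2 XOR NOT x4)) IMPLIES x2) over 6 vars (64 rows)
Evaluate each row (x1, x2, x3, x4, x5, x6 as bits, MSB first):
  row 0 [000000]: (((0 OR NOT 0) AND (0 XOR NOT 0)) IMPLIES 0) -> 0
  row 1 [000001]: (((0 OR NOT 0) AND (0 XOR NOT 0)) IMPLIES 0) -> 0
  row 2 [000010]: (((0 OR NOT 0) AND (0 XOR NOT 0)) IMPLIES 0) -> 0
  row 3 [000011]: (((0 OR NOT 0) AND (0 XOR NOT 0)) IMPLIES 0) -> 0
  row 4 [000100]: (((1 OR NOT 0) AND (0 XOR NOT 1)) IMPLIES 0) -> 1
  (every remaining row is evaluated the same way; all 64 results are listed next)
Full result column, 8 rows per line (x1,x2,x3 fixed per line; x4,x5,x6 runs 000..111 left to right):
  rows 0-7 [x1,x2,x3=000]: 00001111  (ones: 4)
  rows 8-15 [x1,x2,x3=001]: 00001111  (ones: 4)
  rows 16-23 [x1,x2,x3=010]: 11111111  (ones: 8)
  rows 24-31 [x1,x2,x3=011]: 11111111  (ones: 8)
  rows 32-39 [x1,x2,x3=100]: 11111111  (ones: 8)
  rows 40-47 [x1,x2,x3=101]: 11111111  (ones: 8)
  rows 48-55 [x1,x2,x3=110]: 11111111  (ones: 8)
  rows 56-63 [x1,x2,x3=111]: 11111111  (ones: 8)
Count of 1-rows = 4+4+8+8+8+8+8+8 = 56

56


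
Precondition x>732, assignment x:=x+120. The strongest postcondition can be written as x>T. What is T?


Formula: sp(P, x:=E) = exists old_x. (x = E[old_x/x]) AND P[old_x/x] (old_x is the value of x before the assignment; eliminate old_x by solving x = E[old_x/x] for old_x)
Step 1: Precondition P: x>732, i.e. old_x > 732
Step 2: Assignment gives x = old_x + 120, so old_x = x - 120
Step 3: Substitute into P: x - 120 > 732
Step 4: Simplify: x > 732+120 = 852

852


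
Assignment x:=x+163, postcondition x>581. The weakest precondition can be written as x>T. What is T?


Formula: wp(x:=E, P) = P[E/x] (substitute E for x in postcondition)
Step 1: Postcondition: x>581
Step 2: Substitute x+163 for x: x+163>581
Step 3: Solve for x: x > 581-163 = 418

418


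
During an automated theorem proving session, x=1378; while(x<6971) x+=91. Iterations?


Step 1: x goes from 1378 toward 6971 by 91; the body runs while x<6971, so iterations = ceil((bound-start)/step)
Step 2: Distance=5593
Step 3: ceil(5593/91)=62

62


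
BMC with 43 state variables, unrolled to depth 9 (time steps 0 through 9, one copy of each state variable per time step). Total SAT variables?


BMC unrolls to depth k, creating one copy of each state var for steps 0..k.
Step count = 9 + 1 = 10 (steps 0 through 9)
Vars per step = 43
Total = 43 * 10 = 430

430


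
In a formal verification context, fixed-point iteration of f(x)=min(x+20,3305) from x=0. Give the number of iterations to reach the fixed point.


Step 1: x=0, cap=3305, increment=20
Step 2: x grows by 20 each step until capped at 3305; fixed point is x=3305
Step 3: iterations = ceil(3305/20) = 166

166


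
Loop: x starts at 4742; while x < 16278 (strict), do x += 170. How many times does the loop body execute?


Step 1: x goes from 4742 toward 16278 by 170; the body runs while x<16278, so iterations = ceil((bound-start)/step)
Step 2: Distance=11536
Step 3: ceil(11536/170)=68

68


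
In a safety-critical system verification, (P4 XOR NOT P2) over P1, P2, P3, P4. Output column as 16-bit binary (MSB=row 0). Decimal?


Formula: (P4 XOR NOT P2) over P1, P2, P3, P4 (16 rows)
Evaluate each row (bits = P1,P2,P3,P4, MSB first):
  row 0 [0000]: (0 XOR NOT 0) -> 1
  row 1 [0001]: (1 XOR NOT 0) -> 0
  row 2 [0010]: (0 XOR NOT 0) -> 1
  row 3 [0011]: (1 XOR NOT 0) -> 0
  row 4 [0100]: (0 XOR NOT 1) -> 0
  row 5 [0101]: (1 XOR NOT 1) -> 1
  row 6 [0110]: (0 XOR NOT 1) -> 0
  row 7 [0111]: (1 XOR NOT 1) -> 1
  row 8 [1000]: (0 XOR NOT 0) -> 1
  row 9 [1001]: (1 XOR NOT 0) -> 0
  row 10 [1010]: (0 XOR NOT 0) -> 1
  row 11 [1011]: (1 XOR NOT 0) -> 0
  row 12 [1100]: (0 XOR NOT 1) -> 0
  row 13 [1101]: (1 XOR NOT 1) -> 1
  row 14 [1110]: (0 XOR NOT 1) -> 0
  row 15 [1111]: (1 XOR NOT 1) -> 1
Full result column, 4 rows per line (P1,P2 fixed per line; P3,P4 runs 00..11 left to right):
  rows 0-3 [P1,P2=00]: 1010  = hex A
  rows 4-7 [P1,P2=01]: 0101  = hex 5
  rows 8-11 [P1,P2=10]: 1010  = hex A
  rows 12-15 [P1,P2=11]: 0101  = hex 5
Output column (row 0 .. row 15) = 1010010110100101
Output column grouped in 4s = 1010 0101 1010 0101 = 0xA5A5
Convert to decimal digit by digit (value = value*16 + digit):
  A -> 10
  10*16 + 5 = 165
  165*16 + 10 (A) = 2650
  2650*16 + 5 = 42405
Decimal = 42405

42405
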